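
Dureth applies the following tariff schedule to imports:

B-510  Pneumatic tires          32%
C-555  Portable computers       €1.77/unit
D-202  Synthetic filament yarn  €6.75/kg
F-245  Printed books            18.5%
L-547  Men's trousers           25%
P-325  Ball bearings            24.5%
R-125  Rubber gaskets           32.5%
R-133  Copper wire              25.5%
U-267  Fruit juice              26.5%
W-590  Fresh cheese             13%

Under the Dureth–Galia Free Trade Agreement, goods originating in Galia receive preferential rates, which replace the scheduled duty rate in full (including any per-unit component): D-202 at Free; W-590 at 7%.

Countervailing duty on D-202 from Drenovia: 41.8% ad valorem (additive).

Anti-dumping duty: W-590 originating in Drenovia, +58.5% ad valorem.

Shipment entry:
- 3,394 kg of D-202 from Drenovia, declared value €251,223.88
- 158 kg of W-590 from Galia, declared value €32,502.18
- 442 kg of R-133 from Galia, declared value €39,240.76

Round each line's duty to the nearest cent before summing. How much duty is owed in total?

€140,202.62

Line 1 (D-202, Drenovia, 3,394 kg, €251,223.88):
Base rate for D-202 is €6.75/kg.
D-202 has an FTA preferential rate, but origin Drenovia is not Galia; base rate stands.
Additional duty on D-202 from Drenovia: +41.8% ad valorem. Applied ad valorem rate = 41.8%.
Duty = €251,223.88 × 41.8% + 3,394 × €6.75 = €127,921.08.
Line 2 (W-590, Galia, 158 kg, €32,502.18):
Base rate for W-590 is 13%.
Origin Galia qualifies under the Dureth–Galia agreement and W-590 is covered: preferential rate 7% applies instead.
The additional-duty order on W-590 targets Drenovia, not Galia; it does not apply.
Duty = €32,502.18 × 7% = €2,275.15.
Line 3 (R-133, Galia, 442 kg, €39,240.76):
Base rate for R-133 is 25.5%.
Origin Galia is the FTA partner but R-133 is not on the preference list; base rate stands.
Duty = €39,240.76 × 25.5% = €10,006.39.
Total = €127,921.08 + €2,275.15 + €10,006.39 = €140,202.62.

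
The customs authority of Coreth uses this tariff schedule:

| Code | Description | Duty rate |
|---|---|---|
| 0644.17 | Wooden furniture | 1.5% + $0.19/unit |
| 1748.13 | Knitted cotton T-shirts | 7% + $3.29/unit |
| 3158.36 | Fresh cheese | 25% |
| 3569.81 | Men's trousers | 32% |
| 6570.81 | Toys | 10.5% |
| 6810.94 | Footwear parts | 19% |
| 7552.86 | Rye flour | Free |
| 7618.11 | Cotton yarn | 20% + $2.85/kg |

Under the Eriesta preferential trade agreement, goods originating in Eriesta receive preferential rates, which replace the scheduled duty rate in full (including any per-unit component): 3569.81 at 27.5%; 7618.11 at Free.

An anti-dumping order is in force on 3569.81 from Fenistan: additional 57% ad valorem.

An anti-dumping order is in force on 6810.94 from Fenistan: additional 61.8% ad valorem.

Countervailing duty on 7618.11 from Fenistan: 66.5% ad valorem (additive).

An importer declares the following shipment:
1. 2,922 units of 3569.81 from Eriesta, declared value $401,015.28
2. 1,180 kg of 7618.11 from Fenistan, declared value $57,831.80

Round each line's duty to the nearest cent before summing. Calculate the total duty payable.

$163,666.71

Line 1 (3569.81, Eriesta, 2,922 units, $401,015.28):
Base rate for 3569.81 is 32%.
Origin Eriesta qualifies under the Coreth–Eriesta agreement and 3569.81 is covered: preferential rate 27.5% applies instead.
The additional-duty order on 3569.81 targets Fenistan, not Eriesta; it does not apply.
Duty = $401,015.28 × 27.5% = $110,279.20.
Line 2 (7618.11, Fenistan, 1,180 kg, $57,831.80):
Base rate for 7618.11 is 20% + $2.85/kg.
7618.11 has an FTA preferential rate, but origin Fenistan is not Eriesta; base rate stands.
Additional duty on 7618.11 from Fenistan: +66.5%. Applied ad valorem rate: 20% + 66.5% = 86.5%.
Duty = $57,831.80 × 86.5% + 1,180 × $2.85 = $53,387.51.
Total = $110,279.20 + $53,387.51 = $163,666.71.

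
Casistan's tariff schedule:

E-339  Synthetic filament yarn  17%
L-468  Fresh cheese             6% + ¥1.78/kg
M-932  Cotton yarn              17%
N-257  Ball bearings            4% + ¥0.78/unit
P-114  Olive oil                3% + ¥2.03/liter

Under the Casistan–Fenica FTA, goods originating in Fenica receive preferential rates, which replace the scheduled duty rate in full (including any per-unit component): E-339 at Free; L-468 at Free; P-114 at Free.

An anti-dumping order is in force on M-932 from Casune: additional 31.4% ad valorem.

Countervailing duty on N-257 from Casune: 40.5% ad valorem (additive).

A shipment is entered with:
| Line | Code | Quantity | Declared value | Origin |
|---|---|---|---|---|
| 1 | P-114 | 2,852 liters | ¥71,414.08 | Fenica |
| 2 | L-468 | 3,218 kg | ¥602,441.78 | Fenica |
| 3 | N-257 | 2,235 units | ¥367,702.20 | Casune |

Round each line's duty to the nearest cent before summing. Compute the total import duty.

¥165,370.78

Line 1 (P-114, Fenica, 2,852 liters, ¥71,414.08):
Base rate for P-114 is 3% + ¥2.03/liter.
Origin Fenica qualifies under the Casistan–Fenica agreement and P-114 is covered: preferential rate Free applies instead.
Duty = ¥71,414.08 × 0% = ¥0.00.
Line 2 (L-468, Fenica, 3,218 kg, ¥602,441.78):
Base rate for L-468 is 6% + ¥1.78/kg.
Origin Fenica qualifies under the Casistan–Fenica agreement and L-468 is covered: preferential rate Free applies instead.
Duty = ¥602,441.78 × 0% = ¥0.00.
Line 3 (N-257, Casune, 2,235 units, ¥367,702.20):
Base rate for N-257 is 4% + ¥0.78/unit.
Additional duty on N-257 from Casune: +40.5%. Applied ad valorem rate: 4% + 40.5% = 44.5%.
Duty = ¥367,702.20 × 44.5% + 2,235 × ¥0.78 = ¥165,370.78.
Total = ¥0.00 + ¥0.00 + ¥165,370.78 = ¥165,370.78.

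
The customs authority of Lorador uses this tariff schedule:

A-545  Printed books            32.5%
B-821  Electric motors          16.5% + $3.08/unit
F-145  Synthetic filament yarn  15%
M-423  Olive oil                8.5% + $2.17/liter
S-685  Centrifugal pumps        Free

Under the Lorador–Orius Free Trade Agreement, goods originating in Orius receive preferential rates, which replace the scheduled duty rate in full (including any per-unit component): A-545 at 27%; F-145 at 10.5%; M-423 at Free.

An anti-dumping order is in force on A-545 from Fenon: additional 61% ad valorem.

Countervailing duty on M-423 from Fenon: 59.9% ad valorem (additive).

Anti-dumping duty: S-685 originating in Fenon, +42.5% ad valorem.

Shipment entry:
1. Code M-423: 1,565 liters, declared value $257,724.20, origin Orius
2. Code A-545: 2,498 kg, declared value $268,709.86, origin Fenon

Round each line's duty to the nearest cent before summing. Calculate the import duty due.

Line 1 (M-423, Orius, 1,565 liters, $257,724.20):
Base rate for M-423 is 8.5% + $2.17/liter.
Origin Orius qualifies under the Lorador–Orius agreement and M-423 is covered: preferential rate Free applies instead.
The additional-duty order on M-423 targets Fenon, not Orius; it does not apply.
Duty = $257,724.20 × 0% = $0.00.
Line 2 (A-545, Fenon, 2,498 kg, $268,709.86):
Base rate for A-545 is 32.5%.
A-545 has an FTA preferential rate, but origin Fenon is not Orius; base rate stands.
Additional duty on A-545 from Fenon: +61%. Applied ad valorem rate: 32.5% + 61% = 93.5%.
Duty = $268,709.86 × 93.5% = $251,243.72.
Total = $0.00 + $251,243.72 = $251,243.72.

$251,243.72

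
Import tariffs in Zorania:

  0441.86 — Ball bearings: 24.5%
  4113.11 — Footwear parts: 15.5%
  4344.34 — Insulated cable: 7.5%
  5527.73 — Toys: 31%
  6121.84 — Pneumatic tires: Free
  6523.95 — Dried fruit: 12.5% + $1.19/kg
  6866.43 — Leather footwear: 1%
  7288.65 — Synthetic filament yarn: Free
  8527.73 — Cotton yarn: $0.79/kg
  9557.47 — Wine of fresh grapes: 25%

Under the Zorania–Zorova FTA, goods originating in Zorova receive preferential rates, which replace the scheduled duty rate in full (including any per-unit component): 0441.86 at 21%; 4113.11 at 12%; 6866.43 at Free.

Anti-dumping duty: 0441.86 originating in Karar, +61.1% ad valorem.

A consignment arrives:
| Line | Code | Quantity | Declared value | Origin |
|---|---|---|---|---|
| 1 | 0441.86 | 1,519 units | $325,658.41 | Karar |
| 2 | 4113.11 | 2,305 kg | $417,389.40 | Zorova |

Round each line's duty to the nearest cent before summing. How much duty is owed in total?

Line 1 (0441.86, Karar, 1,519 units, $325,658.41):
Base rate for 0441.86 is 24.5%.
0441.86 has an FTA preferential rate, but origin Karar is not Zorova; base rate stands.
Additional duty on 0441.86 from Karar: +61.1%. Applied ad valorem rate: 24.5% + 61.1% = 85.6%.
Duty = $325,658.41 × 85.6% = $278,763.60.
Line 2 (4113.11, Zorova, 2,305 kg, $417,389.40):
Base rate for 4113.11 is 15.5%.
Origin Zorova qualifies under the Zorania–Zorova agreement and 4113.11 is covered: preferential rate 12% applies instead.
Duty = $417,389.40 × 12% = $50,086.73.
Total = $278,763.60 + $50,086.73 = $328,850.33.

$328,850.33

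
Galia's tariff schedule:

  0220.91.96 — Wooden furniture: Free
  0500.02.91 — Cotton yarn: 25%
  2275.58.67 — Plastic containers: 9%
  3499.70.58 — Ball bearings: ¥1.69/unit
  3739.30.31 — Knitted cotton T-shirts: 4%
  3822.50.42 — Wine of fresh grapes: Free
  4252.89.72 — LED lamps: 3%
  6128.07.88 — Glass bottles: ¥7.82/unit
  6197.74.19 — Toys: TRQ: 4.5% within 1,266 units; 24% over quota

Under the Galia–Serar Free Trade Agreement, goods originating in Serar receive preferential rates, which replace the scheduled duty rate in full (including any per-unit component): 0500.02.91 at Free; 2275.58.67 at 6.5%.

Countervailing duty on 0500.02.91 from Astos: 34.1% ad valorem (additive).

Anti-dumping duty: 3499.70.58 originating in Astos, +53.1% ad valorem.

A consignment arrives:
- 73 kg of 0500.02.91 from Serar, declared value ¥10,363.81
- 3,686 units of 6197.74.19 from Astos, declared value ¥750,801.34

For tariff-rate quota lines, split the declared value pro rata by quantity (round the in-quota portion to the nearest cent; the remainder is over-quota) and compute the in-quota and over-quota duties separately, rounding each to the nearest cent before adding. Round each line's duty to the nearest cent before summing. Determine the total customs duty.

Line 1 (0500.02.91, Serar, 73 kg, ¥10,363.81):
Base rate for 0500.02.91 is 25%.
Origin Serar qualifies under the Galia–Serar agreement and 0500.02.91 is covered: preferential rate Free applies instead.
The additional-duty order on 0500.02.91 targets Astos, not Serar; it does not apply.
Duty = ¥10,363.81 × 0% = ¥0.00.
Line 2 (6197.74.19, Astos, 3,686 units, ¥750,801.34):
Code 6197.74.19 is under a tariff-rate quota (threshold 1,266 units). In-quota: 1,266 units at 4.5%; over-quota: 2,420 units at 24%.
Pro-rata value split: in-quota = ¥750,801.34 × 1,266/3,686 = ¥257,871.54; over-quota = ¥750,801.34 − ¥257,871.54 = ¥492,929.80.
In-quota duty = ¥257,871.54 × 4.5% = ¥11,604.22. Over-quota duty = ¥492,929.80 × 24% = ¥118,303.15.
Line duty = ¥11,604.22 + ¥118,303.15 = ¥129,907.37.
Total = ¥0.00 + ¥129,907.37 = ¥129,907.37.

¥129,907.37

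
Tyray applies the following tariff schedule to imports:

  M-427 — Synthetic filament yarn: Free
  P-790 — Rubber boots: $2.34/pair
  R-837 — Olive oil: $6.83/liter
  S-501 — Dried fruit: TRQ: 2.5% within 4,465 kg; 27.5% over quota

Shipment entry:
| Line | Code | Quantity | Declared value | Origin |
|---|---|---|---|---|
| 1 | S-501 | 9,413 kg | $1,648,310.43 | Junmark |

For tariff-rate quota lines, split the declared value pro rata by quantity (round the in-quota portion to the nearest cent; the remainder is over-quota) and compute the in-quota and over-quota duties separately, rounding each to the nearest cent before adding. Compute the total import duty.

Line 1 (S-501, Junmark, 9,413 kg, $1,648,310.43):
Code S-501 is under a tariff-rate quota (threshold 4,465 kg). In-quota: 4,465 kg at 2.5%; over-quota: 4,948 kg at 27.5%.
Pro-rata value split: in-quota = $1,648,310.43 × 4,465/9,413 = $781,866.15; over-quota = $1,648,310.43 − $781,866.15 = $866,444.28.
In-quota duty = $781,866.15 × 2.5% = $19,546.65. Over-quota duty = $866,444.28 × 27.5% = $238,272.18.
Line duty = $19,546.65 + $238,272.18 = $257,818.83.

$257,818.83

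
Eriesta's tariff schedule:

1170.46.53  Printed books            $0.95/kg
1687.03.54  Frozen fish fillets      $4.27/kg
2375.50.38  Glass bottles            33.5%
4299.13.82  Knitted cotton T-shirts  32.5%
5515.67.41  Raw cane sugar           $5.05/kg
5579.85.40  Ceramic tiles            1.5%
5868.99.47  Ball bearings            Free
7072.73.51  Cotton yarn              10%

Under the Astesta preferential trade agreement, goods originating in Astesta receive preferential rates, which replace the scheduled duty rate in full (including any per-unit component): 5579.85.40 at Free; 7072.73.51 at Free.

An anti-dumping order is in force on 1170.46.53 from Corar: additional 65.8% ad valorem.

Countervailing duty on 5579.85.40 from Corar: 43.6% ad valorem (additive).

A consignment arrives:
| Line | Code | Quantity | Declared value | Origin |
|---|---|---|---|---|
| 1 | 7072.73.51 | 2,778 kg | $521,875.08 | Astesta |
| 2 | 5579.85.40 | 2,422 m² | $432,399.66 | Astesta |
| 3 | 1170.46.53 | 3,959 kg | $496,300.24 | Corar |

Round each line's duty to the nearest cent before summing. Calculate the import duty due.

$330,326.61

Line 1 (7072.73.51, Astesta, 2,778 kg, $521,875.08):
Base rate for 7072.73.51 is 10%.
Origin Astesta qualifies under the Eriesta–Astesta agreement and 7072.73.51 is covered: preferential rate Free applies instead.
Duty = $521,875.08 × 0% = $0.00.
Line 2 (5579.85.40, Astesta, 2,422 m², $432,399.66):
Base rate for 5579.85.40 is 1.5%.
Origin Astesta qualifies under the Eriesta–Astesta agreement and 5579.85.40 is covered: preferential rate Free applies instead.
The additional-duty order on 5579.85.40 targets Corar, not Astesta; it does not apply.
Duty = $432,399.66 × 0% = $0.00.
Line 3 (1170.46.53, Corar, 3,959 kg, $496,300.24):
Base rate for 1170.46.53 is $0.95/kg.
Additional duty on 1170.46.53 from Corar: +65.8% ad valorem. Applied ad valorem rate = 65.8%.
Duty = $496,300.24 × 65.8% + 3,959 × $0.95 = $330,326.61.
Total = $0.00 + $0.00 + $330,326.61 = $330,326.61.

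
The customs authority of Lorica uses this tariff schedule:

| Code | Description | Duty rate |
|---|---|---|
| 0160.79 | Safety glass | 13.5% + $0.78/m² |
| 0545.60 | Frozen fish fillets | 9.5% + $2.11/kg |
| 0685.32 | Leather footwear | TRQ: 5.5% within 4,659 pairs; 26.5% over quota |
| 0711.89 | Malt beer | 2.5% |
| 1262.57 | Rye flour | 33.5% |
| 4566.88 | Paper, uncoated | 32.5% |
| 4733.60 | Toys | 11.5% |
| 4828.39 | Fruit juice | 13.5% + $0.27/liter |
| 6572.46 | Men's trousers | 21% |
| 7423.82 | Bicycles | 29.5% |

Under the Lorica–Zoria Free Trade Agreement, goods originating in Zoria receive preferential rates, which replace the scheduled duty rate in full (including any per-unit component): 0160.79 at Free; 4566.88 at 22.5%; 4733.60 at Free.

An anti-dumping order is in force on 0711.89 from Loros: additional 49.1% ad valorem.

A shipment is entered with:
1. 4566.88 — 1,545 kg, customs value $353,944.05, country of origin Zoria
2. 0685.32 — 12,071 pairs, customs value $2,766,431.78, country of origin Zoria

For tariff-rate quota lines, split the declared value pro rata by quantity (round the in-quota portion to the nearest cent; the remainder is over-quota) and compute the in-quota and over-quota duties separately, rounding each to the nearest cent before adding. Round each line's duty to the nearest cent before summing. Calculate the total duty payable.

Line 1 (4566.88, Zoria, 1,545 kg, $353,944.05):
Base rate for 4566.88 is 32.5%.
Origin Zoria qualifies under the Lorica–Zoria agreement and 4566.88 is covered: preferential rate 22.5% applies instead.
Duty = $353,944.05 × 22.5% = $79,637.41.
Line 2 (0685.32, Zoria, 12,071 pairs, $2,766,431.78):
Code 0685.32 is under a tariff-rate quota (threshold 4,659 pairs). In-quota: 4,659 pairs at 5.5%; over-quota: 7,412 pairs at 26.5%.
Pro-rata value split: in-quota = $2,766,431.78 × 4,659/12,071 = $1,067,749.62; over-quota = $2,766,431.78 − $1,067,749.62 = $1,698,682.16.
In-quota duty = $1,067,749.62 × 5.5% = $58,726.23. Over-quota duty = $1,698,682.16 × 26.5% = $450,150.77.
Line duty = $58,726.23 + $450,150.77 = $508,877.00.
Total = $79,637.41 + $508,877.00 = $588,514.41.

$588,514.41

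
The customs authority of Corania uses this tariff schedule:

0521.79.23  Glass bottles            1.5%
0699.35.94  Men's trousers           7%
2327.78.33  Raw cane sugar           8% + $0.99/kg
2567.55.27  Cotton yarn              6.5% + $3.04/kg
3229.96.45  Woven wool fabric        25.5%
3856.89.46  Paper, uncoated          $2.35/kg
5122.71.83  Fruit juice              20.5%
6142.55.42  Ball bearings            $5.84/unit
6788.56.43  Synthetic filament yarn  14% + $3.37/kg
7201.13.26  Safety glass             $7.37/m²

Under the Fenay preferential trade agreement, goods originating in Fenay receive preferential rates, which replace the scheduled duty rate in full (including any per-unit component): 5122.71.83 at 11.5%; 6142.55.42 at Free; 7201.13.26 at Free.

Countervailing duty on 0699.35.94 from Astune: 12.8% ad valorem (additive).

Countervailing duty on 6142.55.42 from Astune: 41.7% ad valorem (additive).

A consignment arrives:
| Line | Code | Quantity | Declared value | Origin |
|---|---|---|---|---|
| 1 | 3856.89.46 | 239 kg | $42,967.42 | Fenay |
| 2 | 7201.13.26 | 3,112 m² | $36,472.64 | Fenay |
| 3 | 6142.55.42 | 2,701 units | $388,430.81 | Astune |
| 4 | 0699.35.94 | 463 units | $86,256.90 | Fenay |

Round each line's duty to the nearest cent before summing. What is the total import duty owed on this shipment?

$184,349.12

Line 1 (3856.89.46, Fenay, 239 kg, $42,967.42):
Base rate for 3856.89.46 is $2.35/kg.
Origin Fenay is the FTA partner but 3856.89.46 is not on the preference list; base rate stands.
Duty = 239 × $2.35 = $561.65.
Line 2 (7201.13.26, Fenay, 3,112 m², $36,472.64):
Base rate for 7201.13.26 is $7.37/m².
Origin Fenay qualifies under the Corania–Fenay agreement and 7201.13.26 is covered: preferential rate Free applies instead.
Duty = $36,472.64 × 0% = $0.00.
Line 3 (6142.55.42, Astune, 2,701 units, $388,430.81):
Base rate for 6142.55.42 is $5.84/unit.
6142.55.42 has an FTA preferential rate, but origin Astune is not Fenay; base rate stands.
Additional duty on 6142.55.42 from Astune: +41.7% ad valorem. Applied ad valorem rate = 41.7%.
Duty = $388,430.81 × 41.7% + 2,701 × $5.84 = $177,749.49.
Line 4 (0699.35.94, Fenay, 463 units, $86,256.90):
Base rate for 0699.35.94 is 7%.
Origin Fenay is the FTA partner but 0699.35.94 is not on the preference list; base rate stands.
The additional-duty order on 0699.35.94 targets Astune, not Fenay; it does not apply.
Duty = $86,256.90 × 7% = $6,037.98.
Total = $561.65 + $0.00 + $177,749.49 + $6,037.98 = $184,349.12.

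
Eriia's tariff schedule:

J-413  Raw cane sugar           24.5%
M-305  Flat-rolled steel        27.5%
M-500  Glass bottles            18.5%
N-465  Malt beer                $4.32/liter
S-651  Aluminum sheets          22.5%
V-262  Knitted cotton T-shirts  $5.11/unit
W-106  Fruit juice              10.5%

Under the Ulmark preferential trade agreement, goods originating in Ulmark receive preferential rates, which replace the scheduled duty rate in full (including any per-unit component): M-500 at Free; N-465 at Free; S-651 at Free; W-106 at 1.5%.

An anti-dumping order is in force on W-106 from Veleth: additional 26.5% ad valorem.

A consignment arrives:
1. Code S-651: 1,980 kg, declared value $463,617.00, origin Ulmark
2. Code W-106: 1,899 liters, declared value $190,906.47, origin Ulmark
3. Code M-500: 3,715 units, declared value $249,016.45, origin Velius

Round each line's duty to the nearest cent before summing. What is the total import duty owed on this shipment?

$48,931.64

Line 1 (S-651, Ulmark, 1,980 kg, $463,617.00):
Base rate for S-651 is 22.5%.
Origin Ulmark qualifies under the Eriia–Ulmark agreement and S-651 is covered: preferential rate Free applies instead.
Duty = $463,617.00 × 0% = $0.00.
Line 2 (W-106, Ulmark, 1,899 liters, $190,906.47):
Base rate for W-106 is 10.5%.
Origin Ulmark qualifies under the Eriia–Ulmark agreement and W-106 is covered: preferential rate 1.5% applies instead.
The additional-duty order on W-106 targets Veleth, not Ulmark; it does not apply.
Duty = $190,906.47 × 1.5% = $2,863.60.
Line 3 (M-500, Velius, 3,715 units, $249,016.45):
Base rate for M-500 is 18.5%.
M-500 has an FTA preferential rate, but origin Velius is not Ulmark; base rate stands.
Duty = $249,016.45 × 18.5% = $46,068.04.
Total = $0.00 + $2,863.60 + $46,068.04 = $48,931.64.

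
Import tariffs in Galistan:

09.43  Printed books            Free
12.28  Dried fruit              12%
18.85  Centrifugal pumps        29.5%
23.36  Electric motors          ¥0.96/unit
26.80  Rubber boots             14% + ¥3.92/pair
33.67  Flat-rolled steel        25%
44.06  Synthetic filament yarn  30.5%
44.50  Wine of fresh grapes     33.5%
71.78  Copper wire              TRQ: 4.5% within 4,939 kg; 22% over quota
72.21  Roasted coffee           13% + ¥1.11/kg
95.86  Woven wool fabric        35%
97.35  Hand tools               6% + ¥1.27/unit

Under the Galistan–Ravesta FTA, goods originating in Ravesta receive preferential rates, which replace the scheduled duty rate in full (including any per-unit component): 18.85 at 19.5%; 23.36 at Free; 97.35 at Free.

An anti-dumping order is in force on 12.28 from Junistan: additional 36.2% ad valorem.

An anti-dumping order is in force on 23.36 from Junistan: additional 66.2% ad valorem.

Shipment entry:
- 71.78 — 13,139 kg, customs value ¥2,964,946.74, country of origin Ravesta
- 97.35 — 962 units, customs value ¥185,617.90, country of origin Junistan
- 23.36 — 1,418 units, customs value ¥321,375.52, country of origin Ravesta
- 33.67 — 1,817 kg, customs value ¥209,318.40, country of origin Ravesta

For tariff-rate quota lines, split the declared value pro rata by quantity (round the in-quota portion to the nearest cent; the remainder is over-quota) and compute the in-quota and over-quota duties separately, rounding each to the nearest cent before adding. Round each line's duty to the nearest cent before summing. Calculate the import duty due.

Line 1 (71.78, Ravesta, 13,139 kg, ¥2,964,946.74):
Code 71.78 is under a tariff-rate quota (threshold 4,939 kg). In-quota: 4,939 kg at 4.5%; over-quota: 8,200 kg at 22%.
Pro-rata value split: in-quota = ¥2,964,946.74 × 4,939/13,139 = ¥1,114,534.74; over-quota = ¥2,964,946.74 − ¥1,114,534.74 = ¥1,850,412.00.
In-quota duty = ¥1,114,534.74 × 4.5% = ¥50,154.06. Over-quota duty = ¥1,850,412.00 × 22% = ¥407,090.64.
Line duty = ¥50,154.06 + ¥407,090.64 = ¥457,244.70.
Line 2 (97.35, Junistan, 962 units, ¥185,617.90):
Base rate for 97.35 is 6% + ¥1.27/unit.
97.35 has an FTA preferential rate, but origin Junistan is not Ravesta; base rate stands.
Duty = ¥185,617.90 × 6% + 962 × ¥1.27 = ¥12,358.81.
Line 3 (23.36, Ravesta, 1,418 units, ¥321,375.52):
Base rate for 23.36 is ¥0.96/unit.
Origin Ravesta qualifies under the Galistan–Ravesta agreement and 23.36 is covered: preferential rate Free applies instead.
The additional-duty order on 23.36 targets Junistan, not Ravesta; it does not apply.
Duty = ¥321,375.52 × 0% = ¥0.00.
Line 4 (33.67, Ravesta, 1,817 kg, ¥209,318.40):
Base rate for 33.67 is 25%.
Origin Ravesta is the FTA partner but 33.67 is not on the preference list; base rate stands.
Duty = ¥209,318.40 × 25% = ¥52,329.60.
Total = ¥457,244.70 + ¥12,358.81 + ¥0.00 + ¥52,329.60 = ¥521,933.11.

¥521,933.11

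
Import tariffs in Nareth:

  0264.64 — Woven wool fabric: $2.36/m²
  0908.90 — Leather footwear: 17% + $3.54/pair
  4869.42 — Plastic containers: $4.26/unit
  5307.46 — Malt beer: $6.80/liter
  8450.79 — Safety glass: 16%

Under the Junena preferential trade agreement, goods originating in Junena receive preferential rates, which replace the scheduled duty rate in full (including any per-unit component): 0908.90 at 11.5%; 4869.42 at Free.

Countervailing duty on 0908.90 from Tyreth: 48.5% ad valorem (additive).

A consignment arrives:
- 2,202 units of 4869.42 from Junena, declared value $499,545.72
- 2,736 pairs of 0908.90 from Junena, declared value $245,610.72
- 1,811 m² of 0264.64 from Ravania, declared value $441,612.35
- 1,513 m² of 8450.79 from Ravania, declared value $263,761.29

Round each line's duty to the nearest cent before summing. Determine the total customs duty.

Line 1 (4869.42, Junena, 2,202 units, $499,545.72):
Base rate for 4869.42 is $4.26/unit.
Origin Junena qualifies under the Nareth–Junena agreement and 4869.42 is covered: preferential rate Free applies instead.
Duty = $499,545.72 × 0% = $0.00.
Line 2 (0908.90, Junena, 2,736 pairs, $245,610.72):
Base rate for 0908.90 is 17% + $3.54/pair.
Origin Junena qualifies under the Nareth–Junena agreement and 0908.90 is covered: preferential rate 11.5% applies instead.
The additional-duty order on 0908.90 targets Tyreth, not Junena; it does not apply.
Duty = $245,610.72 × 11.5% = $28,245.23.
Line 3 (0264.64, Ravania, 1,811 m², $441,612.35):
Base rate for 0264.64 is $2.36/m².
Duty = 1,811 × $2.36 = $4,273.96.
Line 4 (8450.79, Ravania, 1,513 m², $263,761.29):
Base rate for 8450.79 is 16%.
Duty = $263,761.29 × 16% = $42,201.81.
Total = $0.00 + $28,245.23 + $4,273.96 + $42,201.81 = $74,721.00.

$74,721.00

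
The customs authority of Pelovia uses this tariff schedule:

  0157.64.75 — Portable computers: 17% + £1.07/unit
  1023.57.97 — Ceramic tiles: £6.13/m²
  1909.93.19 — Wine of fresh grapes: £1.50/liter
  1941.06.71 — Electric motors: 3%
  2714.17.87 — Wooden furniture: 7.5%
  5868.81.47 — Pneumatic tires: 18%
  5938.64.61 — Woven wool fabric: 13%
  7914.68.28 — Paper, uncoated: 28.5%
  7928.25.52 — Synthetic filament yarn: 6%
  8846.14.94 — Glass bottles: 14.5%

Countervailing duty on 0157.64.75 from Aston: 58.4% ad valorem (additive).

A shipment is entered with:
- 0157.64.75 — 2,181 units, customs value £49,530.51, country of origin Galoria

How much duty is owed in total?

£10,753.86

Line 1 (0157.64.75, Galoria, 2,181 units, £49,530.51):
Base rate for 0157.64.75 is 17% + £1.07/unit.
The additional-duty order on 0157.64.75 targets Aston, not Galoria; it does not apply.
Duty = £49,530.51 × 17% + 2,181 × £1.07 = £10,753.86.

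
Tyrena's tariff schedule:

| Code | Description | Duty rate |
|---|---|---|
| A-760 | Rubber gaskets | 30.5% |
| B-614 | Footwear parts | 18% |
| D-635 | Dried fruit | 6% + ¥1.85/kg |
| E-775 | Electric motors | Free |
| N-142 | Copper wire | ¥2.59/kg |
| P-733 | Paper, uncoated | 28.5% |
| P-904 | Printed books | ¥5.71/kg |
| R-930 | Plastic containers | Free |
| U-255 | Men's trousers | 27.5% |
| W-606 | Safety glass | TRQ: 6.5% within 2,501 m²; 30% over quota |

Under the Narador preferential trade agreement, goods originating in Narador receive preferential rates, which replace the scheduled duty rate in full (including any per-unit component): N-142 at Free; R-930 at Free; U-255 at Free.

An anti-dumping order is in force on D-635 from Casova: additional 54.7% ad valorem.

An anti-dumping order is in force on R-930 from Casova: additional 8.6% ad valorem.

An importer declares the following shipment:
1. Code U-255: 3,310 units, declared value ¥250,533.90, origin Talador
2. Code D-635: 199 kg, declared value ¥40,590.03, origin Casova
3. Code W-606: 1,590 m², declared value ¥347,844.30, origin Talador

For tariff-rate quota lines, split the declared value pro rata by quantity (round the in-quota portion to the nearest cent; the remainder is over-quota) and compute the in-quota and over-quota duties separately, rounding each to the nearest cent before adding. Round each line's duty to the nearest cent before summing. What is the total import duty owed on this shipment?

Line 1 (U-255, Talador, 3,310 units, ¥250,533.90):
Base rate for U-255 is 27.5%.
U-255 has an FTA preferential rate, but origin Talador is not Narador; base rate stands.
Duty = ¥250,533.90 × 27.5% = ¥68,896.82.
Line 2 (D-635, Casova, 199 kg, ¥40,590.03):
Base rate for D-635 is 6% + ¥1.85/kg.
Additional duty on D-635 from Casova: +54.7%. Applied ad valorem rate: 6% + 54.7% = 60.7%.
Duty = ¥40,590.03 × 60.7% + 199 × ¥1.85 = ¥25,006.30.
Line 3 (W-606, Talador, 1,590 m², ¥347,844.30):
Code W-606 is under a tariff-rate quota (threshold 2,501 m²). Quantity 1,590 m² is within the quota, so the in-quota rate 6.5% applies to the full value.
Duty = ¥347,844.30 × 6.5% = ¥22,609.88.
Total = ¥68,896.82 + ¥25,006.30 + ¥22,609.88 = ¥116,513.00.

¥116,513.00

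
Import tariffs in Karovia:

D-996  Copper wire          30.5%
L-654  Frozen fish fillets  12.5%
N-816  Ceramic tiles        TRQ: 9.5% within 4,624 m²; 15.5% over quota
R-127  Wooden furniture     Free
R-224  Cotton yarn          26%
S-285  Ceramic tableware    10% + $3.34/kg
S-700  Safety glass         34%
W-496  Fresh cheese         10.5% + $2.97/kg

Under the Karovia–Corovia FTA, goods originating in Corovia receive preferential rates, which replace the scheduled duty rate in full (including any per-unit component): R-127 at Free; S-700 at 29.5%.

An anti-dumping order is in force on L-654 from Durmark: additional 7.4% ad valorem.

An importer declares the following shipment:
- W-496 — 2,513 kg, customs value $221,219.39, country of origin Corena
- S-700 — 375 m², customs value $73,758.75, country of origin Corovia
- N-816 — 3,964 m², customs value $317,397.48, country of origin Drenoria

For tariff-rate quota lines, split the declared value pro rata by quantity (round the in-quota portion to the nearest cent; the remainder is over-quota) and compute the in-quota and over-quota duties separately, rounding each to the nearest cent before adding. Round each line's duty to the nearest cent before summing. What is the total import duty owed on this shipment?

$82,603.24

Line 1 (W-496, Corena, 2,513 kg, $221,219.39):
Base rate for W-496 is 10.5% + $2.97/kg.
Duty = $221,219.39 × 10.5% + 2,513 × $2.97 = $30,691.65.
Line 2 (S-700, Corovia, 375 m², $73,758.75):
Base rate for S-700 is 34%.
Origin Corovia qualifies under the Karovia–Corovia agreement and S-700 is covered: preferential rate 29.5% applies instead.
Duty = $73,758.75 × 29.5% = $21,758.83.
Line 3 (N-816, Drenoria, 3,964 m², $317,397.48):
Code N-816 is under a tariff-rate quota (threshold 4,624 m²). Quantity 3,964 m² is within the quota, so the in-quota rate 9.5% applies to the full value.
Duty = $317,397.48 × 9.5% = $30,152.76.
Total = $30,691.65 + $21,758.83 + $30,152.76 = $82,603.24.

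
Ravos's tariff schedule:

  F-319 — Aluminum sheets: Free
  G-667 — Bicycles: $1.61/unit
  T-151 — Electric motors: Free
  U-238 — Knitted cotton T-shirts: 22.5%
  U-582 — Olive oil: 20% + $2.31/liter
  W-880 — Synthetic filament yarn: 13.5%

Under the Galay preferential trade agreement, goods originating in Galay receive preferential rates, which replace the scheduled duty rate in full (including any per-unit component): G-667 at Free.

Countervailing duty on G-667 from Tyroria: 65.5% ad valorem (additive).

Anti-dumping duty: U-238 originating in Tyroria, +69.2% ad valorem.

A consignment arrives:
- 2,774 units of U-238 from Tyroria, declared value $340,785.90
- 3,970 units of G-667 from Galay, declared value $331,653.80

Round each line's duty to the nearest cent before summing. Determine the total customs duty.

$312,500.67

Line 1 (U-238, Tyroria, 2,774 units, $340,785.90):
Base rate for U-238 is 22.5%.
Additional duty on U-238 from Tyroria: +69.2%. Applied ad valorem rate: 22.5% + 69.2% = 91.7%.
Duty = $340,785.90 × 91.7% = $312,500.67.
Line 2 (G-667, Galay, 3,970 units, $331,653.80):
Base rate for G-667 is $1.61/unit.
Origin Galay qualifies under the Ravos–Galay agreement and G-667 is covered: preferential rate Free applies instead.
The additional-duty order on G-667 targets Tyroria, not Galay; it does not apply.
Duty = $331,653.80 × 0% = $0.00.
Total = $312,500.67 + $0.00 = $312,500.67.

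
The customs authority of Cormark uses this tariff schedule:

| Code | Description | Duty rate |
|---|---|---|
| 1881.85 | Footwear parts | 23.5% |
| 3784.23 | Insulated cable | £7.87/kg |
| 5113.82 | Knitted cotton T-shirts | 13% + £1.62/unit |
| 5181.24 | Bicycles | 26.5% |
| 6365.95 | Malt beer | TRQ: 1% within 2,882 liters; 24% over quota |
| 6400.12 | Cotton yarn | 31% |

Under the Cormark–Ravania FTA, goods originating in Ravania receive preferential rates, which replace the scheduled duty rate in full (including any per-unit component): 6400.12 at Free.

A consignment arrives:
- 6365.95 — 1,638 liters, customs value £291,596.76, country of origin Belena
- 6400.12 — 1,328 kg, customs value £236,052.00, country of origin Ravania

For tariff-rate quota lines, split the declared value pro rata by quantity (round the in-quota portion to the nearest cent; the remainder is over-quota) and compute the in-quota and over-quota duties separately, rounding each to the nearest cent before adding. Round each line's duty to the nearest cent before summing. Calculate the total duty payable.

Line 1 (6365.95, Belena, 1,638 liters, £291,596.76):
Code 6365.95 is under a tariff-rate quota (threshold 2,882 liters). Quantity 1,638 liters is within the quota, so the in-quota rate 1% applies to the full value.
Duty = £291,596.76 × 1% = £2,915.97.
Line 2 (6400.12, Ravania, 1,328 kg, £236,052.00):
Base rate for 6400.12 is 31%.
Origin Ravania qualifies under the Cormark–Ravania agreement and 6400.12 is covered: preferential rate Free applies instead.
Duty = £236,052.00 × 0% = £0.00.
Total = £2,915.97 + £0.00 = £2,915.97.

£2,915.97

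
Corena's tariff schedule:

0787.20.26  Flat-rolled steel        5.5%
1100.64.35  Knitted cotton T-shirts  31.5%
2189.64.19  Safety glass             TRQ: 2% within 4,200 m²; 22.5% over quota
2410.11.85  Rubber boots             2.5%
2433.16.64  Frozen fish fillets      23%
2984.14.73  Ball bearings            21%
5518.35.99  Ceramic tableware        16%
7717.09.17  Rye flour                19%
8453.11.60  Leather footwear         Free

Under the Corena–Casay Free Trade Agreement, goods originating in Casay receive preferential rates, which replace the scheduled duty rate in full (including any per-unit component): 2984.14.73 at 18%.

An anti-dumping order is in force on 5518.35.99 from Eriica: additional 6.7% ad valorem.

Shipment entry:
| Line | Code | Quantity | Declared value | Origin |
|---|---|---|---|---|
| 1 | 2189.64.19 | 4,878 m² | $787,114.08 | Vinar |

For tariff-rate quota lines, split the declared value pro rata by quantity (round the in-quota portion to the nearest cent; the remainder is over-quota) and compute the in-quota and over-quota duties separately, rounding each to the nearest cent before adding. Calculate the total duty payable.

$38,169.71

Line 1 (2189.64.19, Vinar, 4,878 m², $787,114.08):
Code 2189.64.19 is under a tariff-rate quota (threshold 4,200 m²). In-quota: 4,200 m² at 2%; over-quota: 678 m² at 22.5%.
Pro-rata value split: in-quota = $787,114.08 × 4,200/4,878 = $677,712.00; over-quota = $787,114.08 − $677,712.00 = $109,402.08.
In-quota duty = $677,712.00 × 2% = $13,554.24. Over-quota duty = $109,402.08 × 22.5% = $24,615.47.
Line duty = $13,554.24 + $24,615.47 = $38,169.71.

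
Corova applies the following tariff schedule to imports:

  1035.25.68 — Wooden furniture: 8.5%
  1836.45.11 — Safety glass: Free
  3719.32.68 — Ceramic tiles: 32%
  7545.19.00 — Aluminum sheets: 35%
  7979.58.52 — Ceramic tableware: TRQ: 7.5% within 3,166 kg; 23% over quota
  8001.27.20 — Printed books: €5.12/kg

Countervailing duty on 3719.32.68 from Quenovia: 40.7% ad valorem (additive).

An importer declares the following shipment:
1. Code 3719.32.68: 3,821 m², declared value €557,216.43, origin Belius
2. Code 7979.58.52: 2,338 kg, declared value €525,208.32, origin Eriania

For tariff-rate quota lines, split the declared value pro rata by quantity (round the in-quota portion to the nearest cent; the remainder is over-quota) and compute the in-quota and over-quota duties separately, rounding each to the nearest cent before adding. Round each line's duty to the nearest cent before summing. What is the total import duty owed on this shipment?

Line 1 (3719.32.68, Belius, 3,821 m², €557,216.43):
Base rate for 3719.32.68 is 32%.
The additional-duty order on 3719.32.68 targets Quenovia, not Belius; it does not apply.
Duty = €557,216.43 × 32% = €178,309.26.
Line 2 (7979.58.52, Eriania, 2,338 kg, €525,208.32):
Code 7979.58.52 is under a tariff-rate quota (threshold 3,166 kg). Quantity 2,338 kg is within the quota, so the in-quota rate 7.5% applies to the full value.
Duty = €525,208.32 × 7.5% = €39,390.62.
Total = €178,309.26 + €39,390.62 = €217,699.88.

€217,699.88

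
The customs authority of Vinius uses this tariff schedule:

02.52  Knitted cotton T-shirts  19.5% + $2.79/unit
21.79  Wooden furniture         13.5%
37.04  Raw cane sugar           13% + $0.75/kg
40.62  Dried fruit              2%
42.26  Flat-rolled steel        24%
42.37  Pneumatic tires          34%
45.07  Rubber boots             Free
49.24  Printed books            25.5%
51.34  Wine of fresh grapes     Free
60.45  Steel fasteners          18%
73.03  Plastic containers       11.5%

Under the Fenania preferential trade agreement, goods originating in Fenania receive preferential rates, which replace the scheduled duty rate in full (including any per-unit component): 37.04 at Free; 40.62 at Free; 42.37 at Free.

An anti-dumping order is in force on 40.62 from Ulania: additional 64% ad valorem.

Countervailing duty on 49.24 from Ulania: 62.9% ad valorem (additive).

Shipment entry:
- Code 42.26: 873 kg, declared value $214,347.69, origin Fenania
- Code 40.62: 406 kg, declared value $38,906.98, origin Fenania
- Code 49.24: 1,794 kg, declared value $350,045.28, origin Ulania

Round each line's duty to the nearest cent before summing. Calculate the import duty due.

$360,883.48

Line 1 (42.26, Fenania, 873 kg, $214,347.69):
Base rate for 42.26 is 24%.
Origin Fenania is the FTA partner but 42.26 is not on the preference list; base rate stands.
Duty = $214,347.69 × 24% = $51,443.45.
Line 2 (40.62, Fenania, 406 kg, $38,906.98):
Base rate for 40.62 is 2%.
Origin Fenania qualifies under the Vinius–Fenania agreement and 40.62 is covered: preferential rate Free applies instead.
The additional-duty order on 40.62 targets Ulania, not Fenania; it does not apply.
Duty = $38,906.98 × 0% = $0.00.
Line 3 (49.24, Ulania, 1,794 kg, $350,045.28):
Base rate for 49.24 is 25.5%.
Additional duty on 49.24 from Ulania: +62.9%. Applied ad valorem rate: 25.5% + 62.9% = 88.4%.
Duty = $350,045.28 × 88.4% = $309,440.03.
Total = $51,443.45 + $0.00 + $309,440.03 = $360,883.48.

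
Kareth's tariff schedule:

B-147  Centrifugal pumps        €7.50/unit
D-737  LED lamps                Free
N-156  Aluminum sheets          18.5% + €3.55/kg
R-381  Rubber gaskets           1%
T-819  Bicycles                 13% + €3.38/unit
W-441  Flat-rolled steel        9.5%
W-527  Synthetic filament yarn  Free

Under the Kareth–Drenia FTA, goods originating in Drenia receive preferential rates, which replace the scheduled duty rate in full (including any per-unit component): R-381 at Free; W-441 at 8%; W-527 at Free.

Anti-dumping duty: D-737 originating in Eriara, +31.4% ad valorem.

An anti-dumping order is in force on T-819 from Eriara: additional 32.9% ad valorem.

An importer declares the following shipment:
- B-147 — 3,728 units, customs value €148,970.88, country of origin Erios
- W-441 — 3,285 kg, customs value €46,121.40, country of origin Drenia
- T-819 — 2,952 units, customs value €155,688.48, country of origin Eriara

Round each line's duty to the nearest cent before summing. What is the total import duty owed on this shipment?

€113,088.48

Line 1 (B-147, Erios, 3,728 units, €148,970.88):
Base rate for B-147 is €7.50/unit.
Duty = 3,728 × €7.50 = €27,960.00.
Line 2 (W-441, Drenia, 3,285 kg, €46,121.40):
Base rate for W-441 is 9.5%.
Origin Drenia qualifies under the Kareth–Drenia agreement and W-441 is covered: preferential rate 8% applies instead.
Duty = €46,121.40 × 8% = €3,689.71.
Line 3 (T-819, Eriara, 2,952 units, €155,688.48):
Base rate for T-819 is 13% + €3.38/unit.
Additional duty on T-819 from Eriara: +32.9%. Applied ad valorem rate: 13% + 32.9% = 45.9%.
Duty = €155,688.48 × 45.9% + 2,952 × €3.38 = €81,438.77.
Total = €27,960.00 + €3,689.71 + €81,438.77 = €113,088.48.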